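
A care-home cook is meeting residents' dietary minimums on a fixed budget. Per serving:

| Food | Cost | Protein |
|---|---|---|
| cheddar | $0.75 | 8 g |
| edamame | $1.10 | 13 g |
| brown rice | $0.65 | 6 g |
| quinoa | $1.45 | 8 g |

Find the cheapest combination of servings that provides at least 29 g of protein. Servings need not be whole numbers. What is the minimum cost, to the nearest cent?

Cost per g of protein: edamame $0.0846, cheddar $0.0938, brown rice $0.1083, quinoa $0.1812.
With no serving limits, use only edamame: 29 g / 13 g = 2.231 servings × $1.10 = $2.45.

$2.45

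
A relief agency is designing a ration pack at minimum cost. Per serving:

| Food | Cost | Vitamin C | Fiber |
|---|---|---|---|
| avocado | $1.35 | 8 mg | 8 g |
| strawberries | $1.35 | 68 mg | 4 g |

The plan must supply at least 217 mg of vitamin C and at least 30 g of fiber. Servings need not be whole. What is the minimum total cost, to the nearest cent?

$7.03

Minimising a linear cost over {vitamin C ≥ 217, fiber ≥ 30, servings ≥ 0} — the optimum is at a vertex, using one or two foods.
avocado only: max(217/8, 30/8) = 27.12 servings → $36.62.
strawberries only: max(217/68, 30/4) = 7.5 servings → $10.12.
avocado + strawberries with both tight: 2.289 servings and 2.922 servings → $7.03.
Cheapest feasible corner: $7.03.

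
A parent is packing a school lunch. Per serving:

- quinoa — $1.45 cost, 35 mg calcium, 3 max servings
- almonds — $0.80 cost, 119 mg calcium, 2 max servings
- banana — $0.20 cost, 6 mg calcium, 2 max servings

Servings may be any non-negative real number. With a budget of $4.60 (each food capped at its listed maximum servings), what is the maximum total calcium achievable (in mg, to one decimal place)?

Calcium per dollar: almonds 148.8, banana 30, quinoa 24.14.
Take 2 servings of almonds: spends $1.60, +238.0 mg calcium (running total 238.0 mg).
Take 2 servings of banana: spends $0.40, +12.0 mg calcium (running total 250.0 mg).
Take 1.793 servings of quinoa: spends $2.60, +62.8 mg calcium (running total 312.8 mg).
Greedy by best ratio exhausts the cost allowance optimally: 312.8 mg.

312.8 mg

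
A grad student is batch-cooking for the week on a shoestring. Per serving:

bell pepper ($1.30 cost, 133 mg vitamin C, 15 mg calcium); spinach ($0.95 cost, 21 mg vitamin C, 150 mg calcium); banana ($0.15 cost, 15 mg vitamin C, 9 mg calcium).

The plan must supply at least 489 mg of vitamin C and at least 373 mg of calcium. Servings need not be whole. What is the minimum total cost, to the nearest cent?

$5.32

With two linear requirements the optimum uses one or two foods; enumerate the corners.
bell pepper only: max(489/133, 373/15) = 24.87 servings → $32.33.
spinach only: max(489/21, 373/150) = 23.29 servings → $22.12.
banana only: max(489/15, 373/9) = 41.44 servings → $6.22.
bell pepper + spinach with both tight: 3.337 servings and 2.153 servings → $6.38.
bell pepper + banana with both targets exact would need a negative amount; discard.
spinach + banana with both tight: 0.5793 servings and 31.79 servings → $5.32.
The minimum over all feasible corners is $5.32.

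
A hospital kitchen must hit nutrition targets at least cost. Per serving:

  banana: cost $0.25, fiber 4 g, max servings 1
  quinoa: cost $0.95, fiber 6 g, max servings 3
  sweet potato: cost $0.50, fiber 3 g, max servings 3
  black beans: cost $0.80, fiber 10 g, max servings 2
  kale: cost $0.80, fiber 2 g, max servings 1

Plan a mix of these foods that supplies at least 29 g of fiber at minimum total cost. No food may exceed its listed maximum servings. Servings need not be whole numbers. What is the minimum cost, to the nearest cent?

Cost per g of fiber: banana $0.0625, black beans $0.0800, quinoa $0.1583, sweet potato $0.1667, kale $0.4000.
Take 1 serving of banana: +4.0 g fiber for $0.25 (total $0.25, still need 25.0 g).
Take 2 servings of black beans: +20.0 g fiber for $1.60 (total $1.85, still need 5.0 g).
Take 0.8333 servings of quinoa: +5.0 g fiber for $0.79 (total $2.64, still need 0.0 g).
Filling from the cheapest source first is optimal under one linear minimum: $2.64.

$2.64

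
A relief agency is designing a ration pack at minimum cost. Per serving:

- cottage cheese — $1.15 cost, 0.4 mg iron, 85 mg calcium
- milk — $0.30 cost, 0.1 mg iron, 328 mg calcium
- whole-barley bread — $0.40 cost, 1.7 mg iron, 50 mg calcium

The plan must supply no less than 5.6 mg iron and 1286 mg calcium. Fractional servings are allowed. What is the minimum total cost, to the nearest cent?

cottage cheese only: max(5.6/0.4, 1286/85) = 15.13 servings → $17.40.
milk only: max(5.6/0.1, 1286/328) = 56 servings → $16.80.
whole-barley bread only: max(5.6/1.7, 1286/50) = 25.72 servings → $10.29.
cottage cheese + milk with both tight: 13.92 servings and 0.313 servings → $16.10.
cottage cheese + whole-barley bread with both targets exact would need a negative amount; discard.
milk + whole-barley bread with both tight: 3.45 servings and 3.091 servings → $2.27.
The minimum over all feasible corners is $2.27.

$2.27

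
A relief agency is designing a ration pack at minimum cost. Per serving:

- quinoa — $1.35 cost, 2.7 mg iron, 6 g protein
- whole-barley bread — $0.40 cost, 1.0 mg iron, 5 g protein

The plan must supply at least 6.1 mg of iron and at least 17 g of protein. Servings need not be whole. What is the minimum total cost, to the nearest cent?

$2.44

An LP optimum is at a vertex; with two nutrient constraints at most two foods are used. Check each candidate.
quinoa only: max(6.1/2.7, 17/6) = 2.833 servings → $3.83.
whole-barley bread only: max(6.1/1.0, 17/5) = 6.1 servings → $2.44.
quinoa + whole-barley bread with both tight: 1.8 servings and 1.24 servings → $2.93.
The minimum over all feasible corners is $2.44.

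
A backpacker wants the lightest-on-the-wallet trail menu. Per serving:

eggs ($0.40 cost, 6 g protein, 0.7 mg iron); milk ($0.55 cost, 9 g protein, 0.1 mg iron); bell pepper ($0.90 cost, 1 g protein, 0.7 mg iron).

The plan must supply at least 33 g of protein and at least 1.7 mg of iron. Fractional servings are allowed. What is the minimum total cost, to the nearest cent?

At the optimum either one food covers both requirements or two foods hit both targets exactly; no other combination can be cheaper.
eggs only: max(33/6, 1.7/0.7) = 5.5 servings → $2.20.
milk only: max(33/9, 1.7/0.1) = 17 servings → $9.35.
bell pepper only: max(33/1, 1.7/0.7) = 33 servings → $29.70.
eggs + milk with both tight: 2.105 servings and 2.263 servings → $2.09.
eggs + bell pepper: the both-tight solution has a negative serving — not a feasible corner.
milk + bell pepper with both tight: 3.452 servings and 1.935 servings → $3.64.
So the least-cost plan costs $2.09.

$2.09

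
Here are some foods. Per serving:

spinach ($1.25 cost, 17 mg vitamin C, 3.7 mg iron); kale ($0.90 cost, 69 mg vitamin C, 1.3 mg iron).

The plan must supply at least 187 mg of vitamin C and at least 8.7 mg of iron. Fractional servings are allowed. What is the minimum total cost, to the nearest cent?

An LP optimum is at a vertex; with two nutrient constraints at most two foods are used. Check each candidate.
spinach only: max(187/17, 8.7/3.7) = 11 servings → $13.75.
kale only: max(187/69, 8.7/1.3) = 6.692 servings → $6.02.
spinach + kale with both tight: 1.532 servings and 2.333 servings → $4.01.
Cheapest feasible corner: $4.01.

$4.01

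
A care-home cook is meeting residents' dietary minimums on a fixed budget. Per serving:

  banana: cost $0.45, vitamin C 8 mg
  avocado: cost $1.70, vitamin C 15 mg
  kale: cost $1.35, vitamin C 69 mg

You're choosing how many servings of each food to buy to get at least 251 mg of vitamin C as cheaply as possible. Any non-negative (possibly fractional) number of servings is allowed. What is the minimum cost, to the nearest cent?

$4.91

Cost per mg of vitamin C: kale $0.0196, banana $0.0563, avocado $0.1133.
With no serving limits, use only kale: 251 mg / 69 mg = 3.638 servings × $1.35 = $4.91.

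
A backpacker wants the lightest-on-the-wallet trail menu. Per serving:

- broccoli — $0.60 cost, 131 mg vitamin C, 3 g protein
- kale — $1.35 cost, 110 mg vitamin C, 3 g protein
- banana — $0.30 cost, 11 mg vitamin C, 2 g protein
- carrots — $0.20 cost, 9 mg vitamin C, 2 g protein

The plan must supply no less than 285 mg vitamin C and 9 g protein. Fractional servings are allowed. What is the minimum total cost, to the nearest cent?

For a min-cost LP with two ≥-constraints, a basic feasible solution has at most two positive variables.
broccoli only: max(285/131, 9/3) = 3 servings → $1.80.
kale only: max(285/110, 9/3) = 3 servings → $4.05.
banana only: max(285/11, 9/2) = 25.91 servings → $7.77.
carrots only: max(285/9, 9/2) = 31.67 servings → $6.33.
broccoli + kale with both targets exact would need a negative amount; discard.
broccoli + banana with both tight: 2.057 servings and 1.415 servings → $1.66.
broccoli + carrots with both tight: 2.081 servings and 1.379 servings → $1.52.
kale + banana with both tight: 2.519 servings and 0.7219 servings → $3.62.
kale + carrots with both tight: 2.534 servings and 0.6995 servings → $3.56.
banana + carrots with both targets exact would need a negative amount; discard.
So the least-cost plan costs $1.52.

$1.52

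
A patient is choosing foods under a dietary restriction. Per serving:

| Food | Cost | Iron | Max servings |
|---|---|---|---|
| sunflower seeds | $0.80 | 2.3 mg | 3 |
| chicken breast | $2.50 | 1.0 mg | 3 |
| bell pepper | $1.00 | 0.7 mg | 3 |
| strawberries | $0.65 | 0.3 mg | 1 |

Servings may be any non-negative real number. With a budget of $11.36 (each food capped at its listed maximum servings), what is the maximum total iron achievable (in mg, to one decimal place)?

11.4 mg

Iron per dollar: sunflower seeds 2.875, bell pepper 0.7, strawberries 0.4615, chicken breast 0.4.
Take 3 servings of sunflower seeds: spends $2.40, +6.9 mg iron (running total 6.9 mg).
Take 3 servings of bell pepper: spends $3.00, +2.1 mg iron (running total 9.0 mg).
Take 1 serving of strawberries: spends $0.65, +0.3 mg iron (running total 9.3 mg).
Take 2.124 servings of chicken breast: spends $5.31, +2.1 mg iron (running total 11.4 mg).
Filling greedily by iron-per-dollar is optimal for one linear limit, giving 11.4 mg.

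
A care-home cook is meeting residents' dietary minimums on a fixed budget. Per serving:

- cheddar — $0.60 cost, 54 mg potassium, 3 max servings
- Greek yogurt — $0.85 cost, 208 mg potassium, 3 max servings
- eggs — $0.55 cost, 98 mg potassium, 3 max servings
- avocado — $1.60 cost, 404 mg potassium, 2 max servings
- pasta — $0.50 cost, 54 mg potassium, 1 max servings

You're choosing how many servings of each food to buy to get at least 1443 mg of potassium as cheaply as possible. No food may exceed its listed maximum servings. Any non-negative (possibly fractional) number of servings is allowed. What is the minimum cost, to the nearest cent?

$5.81

Cost per mg of potassium: avocado $0.0040, Greek yogurt $0.0041, eggs $0.0056, pasta $0.0093, cheddar $0.0111.
Take 2 servings of avocado: +808.0 mg potassium for $3.20 (total $3.20, still need 635.0 mg).
Take 3 servings of Greek yogurt: +624.0 mg potassium for $2.55 (total $5.75, still need 11.0 mg).
Take 0.1122 servings of eggs: +11.0 mg potassium for $0.06 (total $5.81, still need 0.0 mg).
Greedy by cheapest-per-mg is optimal for a single linear constraint, so the minimum cost is $5.81.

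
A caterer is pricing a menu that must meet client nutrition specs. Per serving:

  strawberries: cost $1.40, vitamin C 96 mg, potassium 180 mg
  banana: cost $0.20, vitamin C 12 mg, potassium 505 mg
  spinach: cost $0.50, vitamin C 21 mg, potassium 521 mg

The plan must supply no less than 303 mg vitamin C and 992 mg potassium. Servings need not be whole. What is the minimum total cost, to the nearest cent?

strawberries only: max(303/96, 992/180) = 5.511 servings → $7.72.
banana only: max(303/12, 992/505) = 25.25 servings → $5.05.
spinach only: max(303/21, 992/521) = 14.43 servings → $7.21.
strawberries + banana with both tight: 3.046 servings and 0.8785 servings → $4.44.
strawberries + spinach with both tight: 2.964 servings and 0.8801 servings → $4.59.
banana + spinach with both targets exact would need a negative amount; discard.
The minimum over all feasible corners is $4.44.

$4.44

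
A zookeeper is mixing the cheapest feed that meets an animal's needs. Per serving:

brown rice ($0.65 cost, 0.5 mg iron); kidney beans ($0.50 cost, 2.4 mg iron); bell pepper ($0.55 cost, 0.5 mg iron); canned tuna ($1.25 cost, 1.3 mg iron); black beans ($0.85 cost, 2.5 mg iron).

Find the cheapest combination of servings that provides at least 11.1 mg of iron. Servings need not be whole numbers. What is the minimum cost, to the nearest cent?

Cost per mg of iron: kidney beans $0.2083, black beans $0.3400, canned tuna $0.9615, bell pepper $1.1000, brown rice $1.3000.
With no serving limits, use only kidney beans: 11.1 mg / 2.4 mg = 4.625 servings × $0.50 = $2.31.

$2.31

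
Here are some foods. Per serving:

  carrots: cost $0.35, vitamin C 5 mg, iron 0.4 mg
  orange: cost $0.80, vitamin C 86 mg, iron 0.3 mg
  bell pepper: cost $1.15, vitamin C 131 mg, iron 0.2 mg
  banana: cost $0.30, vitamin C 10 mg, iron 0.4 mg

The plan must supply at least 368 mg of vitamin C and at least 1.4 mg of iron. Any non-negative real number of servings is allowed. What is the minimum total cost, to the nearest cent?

For a min-cost LP with two ≥-constraints, a basic feasible solution has at most two positive variables.
carrots only: max(368/5, 1.4/0.4) = 73.6 servings → $25.76.
orange only: max(368/86, 1.4/0.3) = 4.667 servings → $3.73.
bell pepper only: max(368/131, 1.4/0.2) = 7 servings → $8.05.
banana only: max(368/10, 1.4/0.4) = 36.8 servings → $11.04.
carrots + orange with both tight: 0.304 servings and 4.261 servings → $3.52.
carrots + bell pepper with both tight: 2.136 servings and 2.728 servings → $3.88.
carrots + banana: intersection lies outside the first quadrant.
orange + bell pepper: intersection lies outside the first quadrant.
orange + banana with both tight: 4.242 servings and 0.3185 servings → $3.49.
bell pepper + banana with both tight: 2.643 servings and 2.179 servings → $3.69.
So the least-cost plan costs $3.49.

$3.49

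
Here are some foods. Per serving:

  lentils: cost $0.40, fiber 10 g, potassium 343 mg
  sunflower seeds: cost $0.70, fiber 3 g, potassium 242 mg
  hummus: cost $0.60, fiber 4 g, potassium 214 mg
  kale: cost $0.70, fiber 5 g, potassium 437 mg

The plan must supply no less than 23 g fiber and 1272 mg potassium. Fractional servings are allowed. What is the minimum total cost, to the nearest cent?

$1.48

lentils only: max(23/10, 1272/343) = 3.708 servings → $1.48.
sunflower seeds only: max(23/3, 1272/242) = 7.667 servings → $5.37.
hummus only: max(23/4, 1272/214) = 5.944 servings → $3.57.
kale only: max(23/5, 1272/437) = 4.6 servings → $3.22.
lentils + sunflower seeds with both tight: 1.258 servings and 3.473 servings → $2.93.
lentils + hummus: the both-tight solution has a negative serving — not a feasible corner.
lentils + kale with both tight: 1.39 servings and 1.82 servings → $1.83.
sunflower seeds + hummus with both tight: 0.5092 servings and 5.368 servings → $3.58.
sunflower seeds + kale with both targets exact would need a negative amount; discard.
hummus + kale with both tight: 5.444 servings and 0.2448 servings → $3.44.
So the least-cost plan costs $1.48.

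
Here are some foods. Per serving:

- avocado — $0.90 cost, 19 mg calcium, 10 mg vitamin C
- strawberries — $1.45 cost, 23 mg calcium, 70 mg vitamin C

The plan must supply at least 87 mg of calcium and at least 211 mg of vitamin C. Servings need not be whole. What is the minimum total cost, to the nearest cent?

$5.15

With two linear requirements the optimum uses one or two foods; enumerate the corners.
avocado only: max(87/19, 211/10) = 21.1 servings → $18.99.
strawberries only: max(87/23, 211/70) = 3.783 servings → $5.48.
avocado + strawberries with both tight: 1.125 servings and 2.854 servings → $5.15.
Cheapest feasible corner: $5.15.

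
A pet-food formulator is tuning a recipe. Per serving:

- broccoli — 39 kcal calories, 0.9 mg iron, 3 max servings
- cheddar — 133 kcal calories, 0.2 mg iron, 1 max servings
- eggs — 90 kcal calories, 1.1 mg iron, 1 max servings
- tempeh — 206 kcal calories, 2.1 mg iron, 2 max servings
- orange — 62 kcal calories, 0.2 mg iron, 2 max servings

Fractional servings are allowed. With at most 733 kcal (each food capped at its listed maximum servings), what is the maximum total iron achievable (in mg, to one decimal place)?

8.4 mg

Iron per kcal: broccoli 0.02308, eggs 0.01222, tempeh 0.01019, orange 0.003226, cheddar 0.001504.
Take 3 servings of broccoli: uses 117 kcal, +2.7 mg iron (running total 2.7 mg).
Take 1 serving of eggs: uses 90 kcal, +1.1 mg iron (running total 3.8 mg).
Take 2 servings of tempeh: uses 412 kcal, +4.2 mg iron (running total 8.0 mg).
Take 1.839 servings of orange: uses 114 kcal, +0.4 mg iron (running total 8.4 mg).
Filling greedily by iron-per-kcal is optimal for one linear limit, giving 8.4 mg.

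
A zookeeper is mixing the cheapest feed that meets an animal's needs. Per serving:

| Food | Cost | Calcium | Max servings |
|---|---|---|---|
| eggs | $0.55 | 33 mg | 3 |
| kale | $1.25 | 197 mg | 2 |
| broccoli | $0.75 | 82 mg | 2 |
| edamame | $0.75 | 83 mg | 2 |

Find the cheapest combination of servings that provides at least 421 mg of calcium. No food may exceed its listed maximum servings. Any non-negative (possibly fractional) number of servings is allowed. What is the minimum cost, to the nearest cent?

Cost per mg of calcium: kale $0.0063, edamame $0.0090, broccoli $0.0091, eggs $0.0167.
Take 2 servings of kale: +394.0 mg calcium for $2.50 (total $2.50, still need 27.0 mg).
Take 0.3253 servings of edamame: +27.0 mg calcium for $0.24 (total $2.74, still need 0.0 mg).
Greedy by cheapest-per-mg is optimal for a single linear constraint, so the minimum cost is $2.74.

$2.74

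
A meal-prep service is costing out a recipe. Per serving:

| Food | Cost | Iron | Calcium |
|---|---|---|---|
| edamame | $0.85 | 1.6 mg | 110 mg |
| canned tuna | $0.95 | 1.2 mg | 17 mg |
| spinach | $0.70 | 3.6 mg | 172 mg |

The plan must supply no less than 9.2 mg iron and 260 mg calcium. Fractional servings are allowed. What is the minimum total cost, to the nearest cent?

$1.79

For a min-cost LP with two ≥-constraints, a basic feasible solution has at most two positive variables.
edamame only: max(9.2/1.6, 260/110) = 5.75 servings → $4.89.
canned tuna only: max(9.2/1.2, 260/17) = 15.29 servings → $14.53.
spinach only: max(9.2/3.6, 260/172) = 2.556 servings → $1.79.
edamame + canned tuna with both tight: 1.485 servings and 5.687 servings → $6.66.
edamame + spinach with both targets exact would need a negative amount; discard.
canned tuna + spinach with both tight: 4.452 servings and 1.072 servings → $4.98.
Cheapest feasible corner: $1.79.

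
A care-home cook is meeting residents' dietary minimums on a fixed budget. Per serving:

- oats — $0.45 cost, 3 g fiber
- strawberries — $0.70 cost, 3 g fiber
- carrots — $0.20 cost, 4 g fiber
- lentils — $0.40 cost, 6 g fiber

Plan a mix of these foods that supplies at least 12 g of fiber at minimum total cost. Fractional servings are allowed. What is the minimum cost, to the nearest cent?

Cost per g of fiber: carrots $0.0500, lentils $0.0667, oats $0.1500, strawberries $0.2333.
With no serving limits, use only carrots: 12 g / 4 g = 3 servings × $0.20 = $0.60.

$0.60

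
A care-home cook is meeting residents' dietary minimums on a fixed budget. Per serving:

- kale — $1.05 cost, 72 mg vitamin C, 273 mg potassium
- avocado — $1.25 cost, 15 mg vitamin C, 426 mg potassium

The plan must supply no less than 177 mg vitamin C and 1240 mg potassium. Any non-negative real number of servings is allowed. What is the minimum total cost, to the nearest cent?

$4.17

Compare the cost at each extreme point of the feasible region.
kale only: max(177/72, 1240/273) = 4.542 servings → $4.77.
avocado only: max(177/15, 1240/426) = 11.8 servings → $14.75.
kale + avocado with both tight: 2.137 servings and 1.541 servings → $4.17.
The minimum over all feasible corners is $4.17.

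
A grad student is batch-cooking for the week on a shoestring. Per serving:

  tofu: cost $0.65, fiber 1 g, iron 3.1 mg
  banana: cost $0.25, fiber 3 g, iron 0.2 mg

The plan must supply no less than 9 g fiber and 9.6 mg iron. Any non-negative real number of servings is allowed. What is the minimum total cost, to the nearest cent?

Check every corner: each single food scaled to meet both minima, and each pair solved so both constraints bind.
tofu only: max(9/1, 9.6/3.1) = 9 servings → $5.85.
banana only: max(9/3, 9.6/0.2) = 48 servings → $12.00.
tofu + banana with both tight: 2.967 servings and 2.011 servings → $2.43.
The minimum over all feasible corners is $2.43.

$2.43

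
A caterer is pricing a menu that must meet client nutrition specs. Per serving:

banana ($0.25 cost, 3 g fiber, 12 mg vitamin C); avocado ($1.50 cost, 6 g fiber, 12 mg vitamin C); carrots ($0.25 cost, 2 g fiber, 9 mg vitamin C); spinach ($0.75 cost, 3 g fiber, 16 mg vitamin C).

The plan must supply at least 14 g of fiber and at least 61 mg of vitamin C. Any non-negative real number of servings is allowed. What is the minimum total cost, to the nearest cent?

$1.27

At the optimum either one food covers both requirements or two foods hit both targets exactly; no other combination can be cheaper.
banana only: max(14/3, 61/12) = 5.083 servings → $1.27.
avocado only: max(14/6, 61/12) = 5.083 servings → $7.62.
carrots only: max(14/2, 61/9) = 7 servings → $1.75.
spinach only: max(14/3, 61/16) = 4.667 servings → $3.50.
banana + avocado: the both-tight solution has a negative serving — not a feasible corner.
banana + carrots with both tight: 1.333 servings and 5 servings → $1.58.
banana + spinach with both tight: 3.417 servings and 1.25 servings → $1.79.
avocado + carrots with both tight: 0.1333 servings and 6.6 servings → $1.85.
avocado + spinach with both tight: 0.6833 servings and 3.3 servings → $3.50.
carrots + spinach: the both-tight solution has a negative serving — not a feasible corner.
Cheapest feasible corner: $1.27.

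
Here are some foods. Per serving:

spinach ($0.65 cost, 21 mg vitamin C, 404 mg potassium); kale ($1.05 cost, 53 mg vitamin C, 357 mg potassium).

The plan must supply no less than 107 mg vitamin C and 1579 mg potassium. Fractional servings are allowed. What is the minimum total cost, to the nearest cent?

$2.88

Two binding constraints pin down two serving amounts, so the optimal mix uses at most two foods. The candidates are each food alone (scaled to the tighter of vitamin C/potassium) and each pair with both constraints tight.
spinach only: max(107/21, 1579/404) = 5.095 servings → $3.31.
kale only: max(107/53, 1579/357) = 4.423 servings → $4.64.
spinach + kale with both tight: 3.269 servings and 0.7236 servings → $2.88.
Cheapest feasible corner: $2.88.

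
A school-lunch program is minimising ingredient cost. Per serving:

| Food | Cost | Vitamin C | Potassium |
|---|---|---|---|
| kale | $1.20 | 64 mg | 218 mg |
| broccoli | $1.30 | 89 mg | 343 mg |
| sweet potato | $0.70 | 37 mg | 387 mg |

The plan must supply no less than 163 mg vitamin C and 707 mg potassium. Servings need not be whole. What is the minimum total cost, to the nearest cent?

$2.43

Check every corner: each single food scaled to meet both minima, and each pair solved so both constraints bind.
kale only: max(163/64, 707/218) = 3.243 servings → $3.89.
broccoli only: max(163/89, 707/343) = 2.061 servings → $2.68.
sweet potato only: max(163/37, 707/387) = 4.405 servings → $3.08.
kale + broccoli: the both-tight solution has a negative serving — not a feasible corner.
kale + sweet potato with both tight: 2.211 servings and 0.5816 servings → $3.06.
broccoli + sweet potato with both tight: 1.697 servings and 0.3225 servings → $2.43.
So the least-cost plan costs $2.43.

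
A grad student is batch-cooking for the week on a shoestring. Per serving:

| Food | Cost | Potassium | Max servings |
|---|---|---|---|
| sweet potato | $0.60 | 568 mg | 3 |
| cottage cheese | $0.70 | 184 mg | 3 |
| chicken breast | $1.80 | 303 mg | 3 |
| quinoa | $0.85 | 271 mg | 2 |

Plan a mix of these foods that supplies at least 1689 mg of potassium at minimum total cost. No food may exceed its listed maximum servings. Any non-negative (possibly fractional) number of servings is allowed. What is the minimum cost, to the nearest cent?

$1.78

Cost per mg of potassium: sweet potato $0.0011, quinoa $0.0031, cottage cheese $0.0038, chicken breast $0.0059.
Take 2.974 servings of sweet potato: +1689.0 mg potassium for $1.78 (total $1.78, still need 0.0 mg).
Greedy by cheapest-per-mg is optimal for a single linear constraint, so the minimum cost is $1.78.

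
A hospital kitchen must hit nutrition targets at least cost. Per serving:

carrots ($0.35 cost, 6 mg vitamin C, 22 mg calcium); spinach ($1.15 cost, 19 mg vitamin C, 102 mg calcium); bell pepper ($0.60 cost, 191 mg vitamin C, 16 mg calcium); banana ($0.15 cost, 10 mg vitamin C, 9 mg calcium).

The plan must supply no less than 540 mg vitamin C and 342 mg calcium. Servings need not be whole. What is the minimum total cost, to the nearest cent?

$4.92

Minimising a linear cost over {vitamin C ≥ 540, calcium ≥ 342, servings ≥ 0} — the optimum is at a vertex, using one or two foods.
carrots only: max(540/6, 342/22) = 90 servings → $31.50.
spinach only: max(540/19, 342/102) = 28.42 servings → $32.68.
bell pepper only: max(540/191, 342/16) = 21.38 servings → $12.82.
banana only: max(540/10, 342/9) = 54 servings → $8.10.
carrots + spinach with both targets exact would need a negative amount; discard.
carrots + bell pepper with both tight: 13.8 servings and 2.394 servings → $6.27.
carrots + banana: intersection lies outside the first quadrant.
spinach + bell pepper with both tight: 2.956 servings and 2.533 servings → $4.92.
spinach + banana: the both-tight solution has a negative serving — not a feasible corner.
bell pepper + banana with both tight: 0.9237 servings and 36.36 servings → $6.01.
The minimum over all feasible corners is $4.92.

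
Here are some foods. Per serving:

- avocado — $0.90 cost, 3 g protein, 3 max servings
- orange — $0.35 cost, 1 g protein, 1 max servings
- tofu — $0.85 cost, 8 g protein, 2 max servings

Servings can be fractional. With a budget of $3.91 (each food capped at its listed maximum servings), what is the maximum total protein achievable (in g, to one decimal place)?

23.4 g

Protein per dollar: tofu 9.412, avocado 3.333, orange 2.857.
Take 2 servings of tofu: spends $1.70, +16.0 g protein (running total 16.0 g).
Take 2.456 servings of avocado: spends $2.21, +7.4 g protein (running total 23.4 g).
Greedy by best ratio exhausts the cost allowance optimally: 23.4 g.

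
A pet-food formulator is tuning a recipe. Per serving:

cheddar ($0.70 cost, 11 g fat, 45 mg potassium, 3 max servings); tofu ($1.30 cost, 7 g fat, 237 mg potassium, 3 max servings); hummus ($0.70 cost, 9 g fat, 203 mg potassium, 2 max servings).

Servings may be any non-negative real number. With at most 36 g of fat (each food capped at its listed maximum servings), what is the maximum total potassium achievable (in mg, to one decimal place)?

1049.3 mg

Potassium per g fat: tofu 33.86, hummus 22.56, cheddar 4.091.
Take 3 servings of tofu: uses 21 g fat, +711.0 mg potassium (running total 711.0 mg).
Take 1.667 servings of hummus: uses 15 g fat, +338.3 mg potassium (running total 1049.3 mg).
Greedy by best ratio exhausts the fat allowance optimally: 1049.3 mg.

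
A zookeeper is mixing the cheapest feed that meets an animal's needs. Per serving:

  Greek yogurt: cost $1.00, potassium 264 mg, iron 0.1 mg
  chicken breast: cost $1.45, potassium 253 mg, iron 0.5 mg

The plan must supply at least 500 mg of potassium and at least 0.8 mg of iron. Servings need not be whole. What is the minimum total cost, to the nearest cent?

$2.64

Greek yogurt only: max(500/264, 0.8/0.1) = 8 servings → $8.00.
chicken breast only: max(500/253, 0.8/0.5) = 1.976 servings → $2.87.
Greek yogurt + chicken breast with both tight: 0.4461 servings and 1.511 servings → $2.64.
The minimum over all feasible corners is $2.64.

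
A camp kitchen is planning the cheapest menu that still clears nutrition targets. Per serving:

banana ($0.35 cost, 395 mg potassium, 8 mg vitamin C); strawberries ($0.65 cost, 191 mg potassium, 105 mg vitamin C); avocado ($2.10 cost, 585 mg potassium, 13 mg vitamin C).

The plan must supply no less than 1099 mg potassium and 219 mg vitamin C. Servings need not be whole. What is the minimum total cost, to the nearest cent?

$1.91

Minimising a linear cost over {potassium ≥ 1099, vitamin C ≥ 219, servings ≥ 0} — the optimum is at a vertex, using one or two foods.
banana only: max(1099/395, 219/8) = 27.38 servings → $9.58.
strawberries only: max(1099/191, 219/105) = 5.754 servings → $3.74.
avocado only: max(1099/585, 219/13) = 16.85 servings → $35.38.
banana + strawberries with both tight: 1.842 servings and 1.945 servings → $1.91.
banana + avocado: intersection lies outside the first quadrant.
strawberries + avocado with both tight: 1.931 servings and 1.248 servings → $3.88.
Cheapest feasible corner: $1.91.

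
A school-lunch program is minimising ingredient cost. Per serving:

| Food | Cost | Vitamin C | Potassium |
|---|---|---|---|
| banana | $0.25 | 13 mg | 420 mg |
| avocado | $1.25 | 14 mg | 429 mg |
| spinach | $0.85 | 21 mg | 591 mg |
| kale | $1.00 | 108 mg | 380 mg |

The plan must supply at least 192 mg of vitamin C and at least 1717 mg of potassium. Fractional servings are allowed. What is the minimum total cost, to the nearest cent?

$2.14

Compare the cost at each extreme point of the feasible region.
banana only: max(192/13, 1717/420) = 14.77 servings → $3.69.
avocado only: max(192/14, 1717/429) = 13.71 servings → $17.14.
spinach only: max(192/21, 1717/591) = 9.143 servings → $7.77.
kale only: max(192/108, 1717/380) = 4.518 servings → $4.52.
banana + avocado: intersection lies outside the first quadrant.
banana + spinach: the both-tight solution has a negative serving — not a feasible corner.
banana + kale with both tight: 2.783 servings and 1.443 servings → $2.14.
avocado + spinach: intersection lies outside the first quadrant.
avocado + kale with both tight: 2.743 servings and 1.422 servings → $4.85.
spinach + kale with both tight: 2.014 servings and 1.386 servings → $3.10.
The minimum over all feasible corners is $2.14.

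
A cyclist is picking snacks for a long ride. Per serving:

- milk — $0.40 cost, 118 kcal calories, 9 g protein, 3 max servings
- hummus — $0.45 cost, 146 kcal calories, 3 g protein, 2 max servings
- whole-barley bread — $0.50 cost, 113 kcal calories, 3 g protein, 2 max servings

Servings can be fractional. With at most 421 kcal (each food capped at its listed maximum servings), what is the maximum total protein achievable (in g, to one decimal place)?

Protein per kcal: milk 0.07627, whole-barley bread 0.02655, hummus 0.02055.
Take 3 servings of milk: uses 354 kcal, +27.0 g protein (running total 27.0 g).
Take 0.5929 servings of whole-barley bread: uses 67 kcal, +1.8 g protein (running total 28.8 g).
Filling greedily by protein-per-kcal is optimal for one linear limit, giving 28.8 g.

28.8 g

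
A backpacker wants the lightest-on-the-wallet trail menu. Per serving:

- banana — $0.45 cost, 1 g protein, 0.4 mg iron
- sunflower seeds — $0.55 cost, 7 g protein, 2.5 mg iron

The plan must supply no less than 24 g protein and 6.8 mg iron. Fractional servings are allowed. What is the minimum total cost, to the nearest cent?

$1.89

Minimising a linear cost over {protein ≥ 24, iron ≥ 6.8, servings ≥ 0} — the optimum is at a vertex, using one or two foods.
banana only: max(24/1, 6.8/0.4) = 24 servings → $10.80.
sunflower seeds only: max(24/7, 6.8/2.5) = 3.429 servings → $1.89.
banana + sunflower seeds: intersection lies outside the first quadrant.
Cheapest feasible corner: $1.89.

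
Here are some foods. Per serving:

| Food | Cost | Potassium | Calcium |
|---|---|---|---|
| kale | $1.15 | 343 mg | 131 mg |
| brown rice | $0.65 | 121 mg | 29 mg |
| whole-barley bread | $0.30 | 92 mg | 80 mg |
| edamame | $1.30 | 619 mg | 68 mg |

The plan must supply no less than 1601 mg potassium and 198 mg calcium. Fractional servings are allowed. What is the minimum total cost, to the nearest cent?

Check every corner: each single food scaled to meet both minima, and each pair solved so both constraints bind.
kale only: max(1601/343, 198/131) = 4.668 servings → $5.37.
brown rice only: max(1601/121, 198/29) = 13.23 servings → $8.60.
whole-barley bread only: max(1601/92, 198/80) = 17.4 servings → $5.22.
edamame only: max(1601/619, 198/68) = 2.912 servings → $3.79.
kale + brown rice: the both-tight solution has a negative serving — not a feasible corner.
kale + whole-barley bread: the both-tight solution has a negative serving — not a feasible corner.
kale + edamame with both tight: 0.2371 servings and 2.455 servings → $3.46.
brown rice + whole-barley bread: intersection lies outside the first quadrant.
brown rice + edamame with both tight: 1.408 servings and 2.311 servings → $3.92.
whole-barley bread + edamame with both tight: 0.3165 servings and 2.539 servings → $3.40.
So the least-cost plan costs $3.40.

$3.40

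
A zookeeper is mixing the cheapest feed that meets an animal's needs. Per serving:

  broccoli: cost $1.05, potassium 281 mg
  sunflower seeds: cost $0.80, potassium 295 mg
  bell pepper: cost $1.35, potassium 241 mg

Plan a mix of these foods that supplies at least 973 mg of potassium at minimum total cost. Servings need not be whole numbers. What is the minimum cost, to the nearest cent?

Cost per mg of potassium: sunflower seeds $0.0027, broccoli $0.0037, bell pepper $0.0056.
With no serving limits, use only sunflower seeds: 973 mg / 295 mg = 3.298 servings × $0.80 = $2.64.

$2.64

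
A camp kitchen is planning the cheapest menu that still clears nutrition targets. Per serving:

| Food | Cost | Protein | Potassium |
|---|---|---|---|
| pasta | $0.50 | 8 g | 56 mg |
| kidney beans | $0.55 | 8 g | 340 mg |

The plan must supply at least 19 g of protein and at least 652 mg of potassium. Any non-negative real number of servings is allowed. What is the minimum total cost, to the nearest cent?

For a min-cost LP with two ≥-constraints, a basic feasible solution has at most two positive variables.
pasta only: max(19/8, 652/56) = 11.64 servings → $5.82.
kidney beans only: max(19/8, 652/340) = 2.375 servings → $1.31.
pasta + kidney beans with both tight: 0.5475 servings and 1.827 servings → $1.28.
Cheapest feasible corner: $1.28.

$1.28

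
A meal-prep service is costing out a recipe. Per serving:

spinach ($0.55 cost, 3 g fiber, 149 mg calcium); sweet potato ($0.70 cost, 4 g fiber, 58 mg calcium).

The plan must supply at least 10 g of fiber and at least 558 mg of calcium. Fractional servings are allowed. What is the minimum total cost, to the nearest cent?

Minimising a linear cost over {fiber ≥ 10, calcium ≥ 558, servings ≥ 0} — the optimum is at a vertex, using one or two foods.
spinach only: max(10/3, 558/149) = 3.745 servings → $2.06.
sweet potato only: max(10/4, 558/58) = 9.621 servings → $6.73.
spinach + sweet potato with both targets exact would need a negative amount; discard.
Cheapest feasible corner: $2.06.

$2.06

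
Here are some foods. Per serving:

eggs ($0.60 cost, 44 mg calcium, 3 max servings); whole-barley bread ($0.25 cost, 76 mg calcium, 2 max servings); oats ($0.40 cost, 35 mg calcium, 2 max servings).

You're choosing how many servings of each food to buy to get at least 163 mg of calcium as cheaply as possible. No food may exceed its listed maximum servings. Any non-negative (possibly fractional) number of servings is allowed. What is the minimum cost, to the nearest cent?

Cost per mg of calcium: whole-barley bread $0.0033, oats $0.0114, eggs $0.0136.
Take 2 servings of whole-barley bread: +152.0 mg calcium for $0.50 (total $0.50, still need 11.0 mg).
Take 0.3143 servings of oats: +11.0 mg calcium for $0.13 (total $0.63, still need 0.0 mg).
Greedy by cheapest-per-mg is optimal for a single linear constraint, so the minimum cost is $0.63.

$0.63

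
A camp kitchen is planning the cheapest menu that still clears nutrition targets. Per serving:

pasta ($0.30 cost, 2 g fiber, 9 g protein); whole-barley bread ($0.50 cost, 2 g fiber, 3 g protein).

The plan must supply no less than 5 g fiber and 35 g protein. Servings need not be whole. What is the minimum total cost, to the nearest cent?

$1.17

The cheapest plan sits at a corner of the feasible region — with two constraints it uses at most two foods.
pasta only: max(5/2, 35/9) = 3.889 servings → $1.17.
whole-barley bread only: max(5/2, 35/3) = 11.67 servings → $5.83.
pasta + whole-barley bread: intersection lies outside the first quadrant.
The minimum over all feasible corners is $1.17.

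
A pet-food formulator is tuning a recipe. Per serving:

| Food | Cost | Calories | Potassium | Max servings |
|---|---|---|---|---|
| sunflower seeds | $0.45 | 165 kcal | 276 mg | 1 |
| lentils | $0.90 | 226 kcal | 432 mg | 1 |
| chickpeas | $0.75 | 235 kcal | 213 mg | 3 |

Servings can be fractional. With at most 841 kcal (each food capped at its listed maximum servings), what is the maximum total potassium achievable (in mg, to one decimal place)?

Potassium per kcal: lentils 1.912, sunflower seeds 1.673, chickpeas 0.9064.
Take 1 serving of lentils: uses 226 kcal, +432.0 mg potassium (running total 432.0 mg).
Take 1 serving of sunflower seeds: uses 165 kcal, +276.0 mg potassium (running total 708.0 mg).
Take 1.915 servings of chickpeas: uses 450 kcal, +407.9 mg potassium (running total 1115.9 mg).
Filling greedily by potassium-per-kcal is optimal for one linear limit, giving 1115.9 mg.

1115.9 mg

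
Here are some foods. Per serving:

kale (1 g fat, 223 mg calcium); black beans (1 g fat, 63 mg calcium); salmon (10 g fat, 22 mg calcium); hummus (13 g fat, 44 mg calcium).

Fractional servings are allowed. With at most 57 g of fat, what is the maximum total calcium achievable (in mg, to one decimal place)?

12711.0 mg

Calcium per g fat: kale 223, black beans 63, hummus 3.385, salmon 2.2.
With no serving limits, spend the whole fat allowance on kale: 57 g / 1 g × 223 mg = 12711.0 mg.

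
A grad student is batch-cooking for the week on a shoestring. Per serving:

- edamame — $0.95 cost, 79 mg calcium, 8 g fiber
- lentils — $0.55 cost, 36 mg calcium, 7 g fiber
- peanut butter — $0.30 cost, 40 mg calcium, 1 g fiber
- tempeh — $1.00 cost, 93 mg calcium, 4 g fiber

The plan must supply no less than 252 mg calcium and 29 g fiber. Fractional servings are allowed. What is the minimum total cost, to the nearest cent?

Minimising a linear cost over {calcium ≥ 252, fiber ≥ 29, servings ≥ 0} — the optimum is at a vertex, using one or two foods.
edamame only: max(252/79, 29/8) = 3.625 servings → $3.44.
lentils only: max(252/36, 29/7) = 7 servings → $3.85.
peanut butter only: max(252/40, 29/1) = 29 servings → $8.70.
tempeh only: max(252/93, 29/4) = 7.25 servings → $7.25.
edamame + lentils with both tight: 2.717 servings and 1.038 servings → $3.15.
edamame + peanut butter: the both-tight solution has a negative serving — not a feasible corner.
edamame + tempeh: the both-tight solution has a negative serving — not a feasible corner.
lentils + peanut butter with both tight: 3.721 servings and 2.951 servings → $2.93.
lentils + tempeh with both tight: 3.331 servings and 1.42 servings → $3.25.
peanut butter + tempeh: the both-tight solution has a negative serving — not a feasible corner.
The minimum over all feasible corners is $2.93.

$2.93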